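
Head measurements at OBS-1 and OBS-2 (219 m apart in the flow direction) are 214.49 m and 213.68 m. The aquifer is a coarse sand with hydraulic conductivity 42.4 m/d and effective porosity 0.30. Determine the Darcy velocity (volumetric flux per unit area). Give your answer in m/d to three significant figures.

0.157 m/d

Hydraulic gradient i = (214.49 − 213.68) / 219 = 0.81 / 219 = 0.003699
Specific discharge q = 42.4 × 0.003699 = 0.1568 m/d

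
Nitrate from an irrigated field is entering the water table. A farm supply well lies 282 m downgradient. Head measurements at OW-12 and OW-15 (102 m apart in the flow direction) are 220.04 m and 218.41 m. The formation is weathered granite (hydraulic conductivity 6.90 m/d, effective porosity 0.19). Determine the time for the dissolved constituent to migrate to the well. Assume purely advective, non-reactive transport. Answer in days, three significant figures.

Hydraulic gradient i = (220.04 − 218.41) / 102 = 1.63 / 102 = 0.01598
Darcy flux q = K·i = 6.90 × 0.01598 = 0.1103 m/d
v = Ki/n = 6.90·0.01598/0.19 = 0.5803 m/d
t = L / v = 282 / 0.5803 = 485.9 d

486 days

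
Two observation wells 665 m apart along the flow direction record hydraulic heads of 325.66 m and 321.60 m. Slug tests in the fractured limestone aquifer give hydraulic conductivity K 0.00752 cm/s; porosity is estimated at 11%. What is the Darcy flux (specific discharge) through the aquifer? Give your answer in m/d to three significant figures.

0.0397 m/d

Hydraulic gradient i = (325.66 − 321.60) / 665 = 4.06 / 665 = 0.006105
K = 0.00752 cm/s × 864 = 6.497 m/d
Darcy flux q = K·i = 6.497 × 0.006105 = 0.03967 m/d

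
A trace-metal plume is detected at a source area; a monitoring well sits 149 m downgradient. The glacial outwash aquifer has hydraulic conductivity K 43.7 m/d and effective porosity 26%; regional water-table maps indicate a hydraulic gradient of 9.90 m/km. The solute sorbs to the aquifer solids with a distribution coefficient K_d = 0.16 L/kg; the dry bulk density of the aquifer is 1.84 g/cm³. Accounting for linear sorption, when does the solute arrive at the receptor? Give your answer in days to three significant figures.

191 days

Specific discharge q = 43.7 × 0.0099 = 0.4326 m/d
v_s = q/n_e = 0.4326/0.26 = 1.664 m/d
Retardation R = 1 + ρ_b·K_d/n = 1 + 1.84×0.16/0.26 = 2.132
Contaminant velocity v_c = v/R = 1.664/2.132 = 0.7804 m/d
t = L/v_c = 149/0.7804 = 190.9 d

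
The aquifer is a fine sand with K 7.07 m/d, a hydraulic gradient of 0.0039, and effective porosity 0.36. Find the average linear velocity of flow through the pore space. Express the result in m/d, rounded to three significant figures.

0.0766 m/d

q = Ki = 7.07 × 0.0039 = 0.02757 m/d
v_s = q/n_e = 0.02757/0.36 = 0.07659 m/d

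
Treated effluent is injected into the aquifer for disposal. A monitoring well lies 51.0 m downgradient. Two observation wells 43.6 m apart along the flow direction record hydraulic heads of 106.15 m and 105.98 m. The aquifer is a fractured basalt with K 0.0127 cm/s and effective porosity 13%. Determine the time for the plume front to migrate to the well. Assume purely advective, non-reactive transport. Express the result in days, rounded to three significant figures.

Hydraulic gradient i = (106.15 − 105.98) / 43.6 = 0.17 / 43.6 = 0.003899
K = 0.0127 cm/s × 864 = 10.97 m/d
Darcy flux q = K·i = 10.97 × 0.003899 = 0.04278 m/d
Seepage velocity v = q / n = 0.04278 / 0.13 = 0.3291 m/d
t = L / v = 51.0 / 0.3291 = 155.0 d

155 days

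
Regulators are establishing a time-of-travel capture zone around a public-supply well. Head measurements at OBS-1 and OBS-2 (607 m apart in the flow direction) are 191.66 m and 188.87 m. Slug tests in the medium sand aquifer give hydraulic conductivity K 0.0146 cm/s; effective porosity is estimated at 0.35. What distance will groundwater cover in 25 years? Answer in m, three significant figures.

Hydraulic gradient i = (191.66 − 188.87) / 607 = 2.79 / 607 = 0.004596
K = 0.0146 cm/s × 864 = 12.61 m/d
Darcy flux q = K·i = 12.61 × 0.004596 = 0.05798 m/d
Average linear velocity = 0.05798 / 0.35 = 0.1657 m/d
T = 25 yr × 365 = 9125 d
L = v × T = 0.1657 × 9125 = 1512 m

1510 m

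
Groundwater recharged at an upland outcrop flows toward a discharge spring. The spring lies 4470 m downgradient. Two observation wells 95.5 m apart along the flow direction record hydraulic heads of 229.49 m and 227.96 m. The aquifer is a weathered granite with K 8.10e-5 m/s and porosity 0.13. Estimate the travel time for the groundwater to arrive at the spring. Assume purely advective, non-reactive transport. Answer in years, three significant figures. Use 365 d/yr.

14.2 years

Hydraulic gradient i = (229.49 − 227.96) / 95.5 = 1.53 / 95.5 = 0.01602
K = 8.10e-5 m/s × 86400 s/d = 6.998 m/d
Specific discharge q = 6.998 × 0.01602 = 0.1121 m/d
Seepage velocity v = q / n = 0.1121 / 0.13 = 0.8625 m/d
t = L / v = 4470 / 0.8625 = 5183 d
   = 5183 / 365 = 14.2 yr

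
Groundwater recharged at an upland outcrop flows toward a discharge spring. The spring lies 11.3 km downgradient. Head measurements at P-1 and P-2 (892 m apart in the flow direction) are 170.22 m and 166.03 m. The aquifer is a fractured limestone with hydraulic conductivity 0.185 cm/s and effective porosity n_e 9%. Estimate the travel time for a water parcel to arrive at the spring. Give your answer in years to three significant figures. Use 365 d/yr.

Hydraulic gradient i = (170.22 − 166.03) / 892 = 4.19 / 892 = 0.004697
K = 0.185 cm/s × 864 = 159.8 m/d
q = Ki = 159.8 × 0.004697 = 0.7508 m/d
Average linear velocity = 0.7508 / 0.09 = 8.342 m/d
L = 11.3 km = 11300 m
t = L / v = 11300 / 8.342 = 1355 d
   = 1355 / 365 = 3.71 yr

3.71 years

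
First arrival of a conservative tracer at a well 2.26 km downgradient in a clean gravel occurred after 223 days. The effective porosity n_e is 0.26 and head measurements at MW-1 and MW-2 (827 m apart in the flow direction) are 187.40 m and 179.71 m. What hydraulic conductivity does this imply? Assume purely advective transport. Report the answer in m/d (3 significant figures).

283 m/d

Hydraulic gradient i = (187.40 − 179.71) / 827 = 7.69 / 827 = 0.009299
L = 2.26 km = 2260 m
v = L / t = 2260 / 223 = 10.13 m/d
K = v · n / i = 10.13 × 0.26 / 0.009299 = 283 m/d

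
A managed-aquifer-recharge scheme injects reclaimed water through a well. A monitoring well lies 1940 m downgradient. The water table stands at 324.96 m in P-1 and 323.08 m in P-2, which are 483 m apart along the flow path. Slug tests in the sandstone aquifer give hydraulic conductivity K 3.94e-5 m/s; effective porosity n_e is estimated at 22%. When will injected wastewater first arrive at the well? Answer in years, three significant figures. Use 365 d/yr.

88.2 years

Hydraulic gradient i = (324.96 − 323.08) / 483 = 1.88 / 483 = 0.003892
K = 3.94e-5 m/s × 86400 s/d = 3.404 m/d
Darcy flux q = K·i = 3.404 × 0.003892 = 0.01325 m/d
Seepage velocity v = q / n = 0.01325 / 0.22 = 0.06023 m/d
t = L / v = 1940 / 0.06023 = 32210 d
   = 32210 / 365 = 88.2 yr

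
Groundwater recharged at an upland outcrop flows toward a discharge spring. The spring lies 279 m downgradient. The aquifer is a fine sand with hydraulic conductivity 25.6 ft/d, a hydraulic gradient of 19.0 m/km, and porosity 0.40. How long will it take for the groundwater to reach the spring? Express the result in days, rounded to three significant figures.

753 days

K = 25.6 ft/d × 0.3048 = 7.803 m/d
Specific discharge q = 7.803 × 0.019 = 0.1483 m/d
v = Ki/n = 7.803·0.019/0.40 = 0.3706 m/d
t = L / v = 279 / 0.3706 = 752.8 d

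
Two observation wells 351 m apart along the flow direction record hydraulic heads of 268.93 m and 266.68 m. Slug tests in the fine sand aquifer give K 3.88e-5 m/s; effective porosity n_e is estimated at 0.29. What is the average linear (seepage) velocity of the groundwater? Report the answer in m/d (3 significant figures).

0.0741 m/d

Hydraulic gradient i = (268.93 − 266.68) / 351 = 2.25 / 351 = 0.006410
K = 3.88e-5 m/s × 86400 s/d = 3.352 m/d
q = Ki = 3.352 × 0.006410 = 0.02149 m/d
Average linear velocity = 0.02149 / 0.29 = 0.07410 m/d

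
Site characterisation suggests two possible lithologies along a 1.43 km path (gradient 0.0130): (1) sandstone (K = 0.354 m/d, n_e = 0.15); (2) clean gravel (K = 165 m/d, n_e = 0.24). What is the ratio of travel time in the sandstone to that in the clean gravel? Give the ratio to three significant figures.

291

Unit 1 (sandstone): v = 0.354×0.013/0.15 = 0.03068 m/d, t = 1430/0.03068 = 46610 d
Unit 2 (clean gravel): v = 165×0.013/0.24 = 8.938 m/d, t = 1430/8.938 = 160.0 d
t(sandstone) / t(clean gravel) = 46610/160.0 = 291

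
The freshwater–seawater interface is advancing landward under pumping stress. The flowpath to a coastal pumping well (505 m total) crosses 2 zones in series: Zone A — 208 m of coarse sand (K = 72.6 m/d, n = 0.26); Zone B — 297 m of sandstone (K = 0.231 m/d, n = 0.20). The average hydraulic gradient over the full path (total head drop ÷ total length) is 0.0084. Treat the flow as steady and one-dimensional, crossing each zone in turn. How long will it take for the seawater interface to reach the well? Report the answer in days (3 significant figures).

For zones in series the flux q is common to all zones; the equivalent conductivity is the harmonic (thickness-weighted) mean, K_eq = L_total / Σ(L_j/K_j).
Σ(L/K) = 208/72.6 + 297/0.231 = 2.865 + 1286 = 1289 d
K_eq = L_total / Σ(L/K) = 505 / 1289 = 0.3919 m/d
q = K_eq · i = 0.3919 × 0.0084 = 0.003292 m/d (same in every zone)
Zone A: v = q/n = 0.003292/0.26 = 0.01266 m/d → t_A = 208/0.01266 = 16430 d
Zone B: v = q/n = 0.003292/0.20 = 0.01646 m/d → t_B = 297/0.01646 = 18040 d
Total t = 16430 + 18040 = 34470 d

34500 days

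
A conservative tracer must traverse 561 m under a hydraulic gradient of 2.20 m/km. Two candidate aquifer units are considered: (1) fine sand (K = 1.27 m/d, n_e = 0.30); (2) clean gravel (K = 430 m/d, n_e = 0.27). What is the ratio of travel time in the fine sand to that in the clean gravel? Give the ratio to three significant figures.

376

Unit 1 (fine sand): v = 1.27×0.0022/0.30 = 0.009313 m/d, t = 561/0.009313 = 60240 d
Unit 2 (clean gravel): v = 430×0.0022/0.27 = 3.504 m/d, t = 561/3.504 = 160.1 d
t(fine sand) / t(clean gravel) = 60240/160.1 = 376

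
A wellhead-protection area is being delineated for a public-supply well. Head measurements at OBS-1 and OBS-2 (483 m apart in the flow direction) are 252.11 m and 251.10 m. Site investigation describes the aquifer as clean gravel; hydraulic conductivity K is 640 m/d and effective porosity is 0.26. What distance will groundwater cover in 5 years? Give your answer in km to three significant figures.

9.39 km

Hydraulic gradient i = (252.11 − 251.10) / 483 = 1.01 / 483 = 0.002091
Specific discharge q = 640 × 0.002091 = 1.338 m/d
v_s = q/n_e = 1.338/0.26 = 5.147 m/d
T = 5 yr × 365 = 1825 d
L = v × T = 5.147 × 1825 = 9394 m
   = 9.39 km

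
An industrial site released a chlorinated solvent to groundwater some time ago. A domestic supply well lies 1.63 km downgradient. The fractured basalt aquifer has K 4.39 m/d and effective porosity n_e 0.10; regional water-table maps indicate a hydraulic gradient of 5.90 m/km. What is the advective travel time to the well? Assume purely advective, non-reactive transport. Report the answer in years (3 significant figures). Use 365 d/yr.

17.2 years

q = Ki = 4.39 × 0.0059 = 0.02590 m/d
Seepage velocity v = q / n = 0.02590 / 0.10 = 0.2590 m/d
L = 1.63 km = 1630 m
t = L / v = 1630 / 0.2590 = 6293 d
   = 6293 / 365 = 17.2 yr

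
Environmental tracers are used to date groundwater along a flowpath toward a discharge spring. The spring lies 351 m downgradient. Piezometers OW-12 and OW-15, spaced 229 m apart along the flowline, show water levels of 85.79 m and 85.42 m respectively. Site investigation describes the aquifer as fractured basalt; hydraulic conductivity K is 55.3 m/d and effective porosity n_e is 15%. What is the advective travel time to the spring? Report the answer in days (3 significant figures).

589 days

Hydraulic gradient i = (85.79 − 85.42) / 229 = 0.37 / 229 = 0.001616
Darcy flux q = K·i = 55.3 × 0.001616 = 0.08935 m/d
v_s = q/n_e = 0.08935/0.15 = 0.5957 m/d
t = L / v = 351 / 0.5957 = 589.3 d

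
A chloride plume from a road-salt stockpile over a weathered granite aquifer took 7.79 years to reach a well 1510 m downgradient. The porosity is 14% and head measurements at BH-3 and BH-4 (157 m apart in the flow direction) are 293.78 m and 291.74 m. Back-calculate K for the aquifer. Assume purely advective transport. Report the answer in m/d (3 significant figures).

Hydraulic gradient i = (293.78 − 291.74) / 157 = 2.04 / 157 = 0.01299
t = 7.79 years = 2843 d
v = L / t = 1510 / 2843 = 0.5311 m/d
K = v · n / i = 0.5311 × 0.14 / 0.01299 = 5.72 m/d

5.72 m/d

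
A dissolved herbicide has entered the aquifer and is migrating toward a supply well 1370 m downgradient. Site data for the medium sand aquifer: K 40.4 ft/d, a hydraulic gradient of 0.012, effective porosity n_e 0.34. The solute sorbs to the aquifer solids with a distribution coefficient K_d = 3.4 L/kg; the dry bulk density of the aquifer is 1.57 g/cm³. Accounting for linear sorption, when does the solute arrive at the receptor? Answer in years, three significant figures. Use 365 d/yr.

144 years

K = 40.4 ft/d × 0.3048 = 12.31 m/d
Specific discharge q = 12.31 × 0.012 = 0.1478 m/d
Seepage velocity v = q / n = 0.1478 / 0.34 = 0.4346 m/d
Retardation R = 1 + ρ_b·K_d/n = 1 + 1.57×3.4/0.34 = 16.70
Contaminant velocity v_c = v/R = 0.4346/16.70 = 0.02602 m/d
t = L/v_c = 1370/0.02602 = 52640 d
   = 52640/365 = 144 yr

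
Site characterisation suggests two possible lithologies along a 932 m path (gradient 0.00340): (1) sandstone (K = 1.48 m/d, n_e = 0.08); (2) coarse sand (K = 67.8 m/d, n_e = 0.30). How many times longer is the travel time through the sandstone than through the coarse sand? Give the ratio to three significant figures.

12.2

Unit 1 (sandstone): v = 1.48×0.0034/0.08 = 0.06290 m/d, t = 932/0.06290 = 14820 d
Unit 2 (coarse sand): v = 67.8×0.0034/0.30 = 0.7684 m/d, t = 932/0.7684 = 1213 d
t(sandstone) / t(coarse sand) = 14820/1213 = 12.2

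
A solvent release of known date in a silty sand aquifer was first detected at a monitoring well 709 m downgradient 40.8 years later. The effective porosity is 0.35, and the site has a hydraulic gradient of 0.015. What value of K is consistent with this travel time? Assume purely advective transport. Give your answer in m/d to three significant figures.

t = 40.8 years = 14890 d
v = L / t = 709 / 14890 = 0.04761 m/d
K = v · n / i = 0.04761 × 0.35 / 0.015 = 1.11 m/d

1.11 m/d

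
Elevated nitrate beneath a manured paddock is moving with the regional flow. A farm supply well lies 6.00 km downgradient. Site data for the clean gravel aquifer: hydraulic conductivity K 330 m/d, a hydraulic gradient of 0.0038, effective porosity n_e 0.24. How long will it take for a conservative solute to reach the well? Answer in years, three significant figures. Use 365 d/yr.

Specific discharge q = 330 × 0.0038 = 1.254 m/d
Average linear velocity = 1.254 / 0.24 = 5.225 m/d
L = 6.00 km = 6000 m
t = L / v = 6000 / 5.225 = 1148 d
   = 1148 / 365 = 3.15 yr

3.15 years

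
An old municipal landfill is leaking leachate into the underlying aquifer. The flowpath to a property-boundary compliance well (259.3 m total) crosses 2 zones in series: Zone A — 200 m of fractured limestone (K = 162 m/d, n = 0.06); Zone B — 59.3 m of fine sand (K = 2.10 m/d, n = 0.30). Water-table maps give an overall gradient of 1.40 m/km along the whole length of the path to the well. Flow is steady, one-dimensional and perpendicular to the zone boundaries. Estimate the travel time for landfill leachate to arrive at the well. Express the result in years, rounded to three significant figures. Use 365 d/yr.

6.63 years

For zones in series the flux q is common to all zones; the equivalent conductivity is the harmonic (thickness-weighted) mean, K_eq = L_total / Σ(L_j/K_j).
Σ(L/K) = 200/162 + 59.3/2.10 = 1.235 + 28.24 = 29.47 d
K_eq = L_total / Σ(L/K) = 259.3 / 29.47 = 8.798 m/d
q = K_eq · i = 8.798 × 0.0014 = 0.01232 m/d (same in every zone)
Zone A: v = q/n = 0.01232/0.06 = 0.2053 m/d → t_A = 200/0.2053 = 974.2 d
Zone B: v = q/n = 0.01232/0.30 = 0.04106 m/d → t_B = 59.3/0.04106 = 1444 d
Total t = 974.2 + 1444 = 2419 d
   = 2419 / 365 = 6.63 yr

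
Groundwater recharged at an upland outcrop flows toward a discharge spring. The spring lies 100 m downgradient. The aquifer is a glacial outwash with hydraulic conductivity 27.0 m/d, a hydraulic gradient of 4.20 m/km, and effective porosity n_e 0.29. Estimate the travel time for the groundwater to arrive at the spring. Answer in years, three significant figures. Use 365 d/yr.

0.701 years

Darcy flux q = K·i = 27.0 × 0.0042 = 0.1134 m/d
Average linear velocity = 0.1134 / 0.29 = 0.3910 m/d
t = L / v = 100 / 0.3910 = 255.7 d
   = 255.7 / 365 = 0.701 yr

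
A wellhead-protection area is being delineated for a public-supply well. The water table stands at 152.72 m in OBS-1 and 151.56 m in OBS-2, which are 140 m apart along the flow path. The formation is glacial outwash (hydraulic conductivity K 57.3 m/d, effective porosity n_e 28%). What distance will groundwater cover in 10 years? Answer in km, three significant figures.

6.19 km

Hydraulic gradient i = (152.72 − 151.56) / 140 = 1.16 / 140 = 0.008286
q = Ki = 57.3 × 0.008286 = 0.4748 m/d
v_s = q/n_e = 0.4748/0.28 = 1.696 m/d
T = 10 yr × 365 = 3650 d
L = v × T = 1.696 × 3650 = 6189 m
   = 6.19 km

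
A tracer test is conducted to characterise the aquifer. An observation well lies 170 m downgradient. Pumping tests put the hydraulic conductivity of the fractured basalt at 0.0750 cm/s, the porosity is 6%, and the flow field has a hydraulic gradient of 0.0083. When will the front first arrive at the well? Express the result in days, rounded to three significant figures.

K = 0.0750 cm/s × 864 = 64.80 m/d
Darcy flux q = K·i = 64.80 × 0.0083 = 0.5378 m/d
Seepage velocity v = q / n = 0.5378 / 0.06 = 8.964 m/d
t = L / v = 170 / 8.964 = 18.96 d

19.0 days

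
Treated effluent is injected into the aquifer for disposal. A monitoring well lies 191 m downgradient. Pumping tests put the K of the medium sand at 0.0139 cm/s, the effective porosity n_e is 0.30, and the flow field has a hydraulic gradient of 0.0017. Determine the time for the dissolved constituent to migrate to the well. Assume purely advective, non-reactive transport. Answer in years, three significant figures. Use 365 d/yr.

K = 0.0139 cm/s × 864 = 12.01 m/d
Darcy flux q = K·i = 12.01 × 0.0017 = 0.02042 m/d
Seepage velocity v = q / n = 0.02042 / 0.30 = 0.06805 m/d
t = L / v = 191 / 0.06805 = 2807 d
   = 2807 / 365 = 7.69 yr

7.69 years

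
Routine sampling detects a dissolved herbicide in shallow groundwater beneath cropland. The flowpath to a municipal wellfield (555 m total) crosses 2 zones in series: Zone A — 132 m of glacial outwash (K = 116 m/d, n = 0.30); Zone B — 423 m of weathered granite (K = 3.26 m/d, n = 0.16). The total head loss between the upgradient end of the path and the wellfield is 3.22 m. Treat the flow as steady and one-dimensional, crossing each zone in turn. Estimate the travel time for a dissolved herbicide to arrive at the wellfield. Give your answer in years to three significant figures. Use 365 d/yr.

11.9 years

Continuity: the same q passes through each zone, so ΔH = q·Σ(L_j/K_j) — the zones act as resistances in series.
Σ(L/K) = 132/116 + 423/3.26 = 1.138 + 129.8 = 130.9 d
q = ΔH / Σ(L/K) = 3.22 / 130.9 = 0.02460 m/d (same in every zone)
Zone A: v = q/n = 0.02460/0.30 = 0.08200 m/d → t_A = 132/0.08200 = 1610 d
Zone B: v = q/n = 0.02460/0.16 = 0.1538 m/d → t_B = 423/0.1538 = 2751 d
Total t = 1610 + 2751 = 4361 d
   = 4361 / 365 = 11.9 yr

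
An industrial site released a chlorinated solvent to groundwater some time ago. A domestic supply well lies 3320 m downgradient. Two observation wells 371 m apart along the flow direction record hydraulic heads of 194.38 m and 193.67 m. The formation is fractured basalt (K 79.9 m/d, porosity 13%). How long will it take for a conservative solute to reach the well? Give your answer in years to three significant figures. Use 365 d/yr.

7.73 years

Hydraulic gradient i = (194.38 − 193.67) / 371 = 0.71 / 371 = 0.001914
Specific discharge q = 79.9 × 0.001914 = 0.1529 m/d
v_s = q/n_e = 0.1529/0.13 = 1.176 m/d
t = L / v = 3320 / 1.176 = 2823 d
   = 2823 / 365 = 7.73 yr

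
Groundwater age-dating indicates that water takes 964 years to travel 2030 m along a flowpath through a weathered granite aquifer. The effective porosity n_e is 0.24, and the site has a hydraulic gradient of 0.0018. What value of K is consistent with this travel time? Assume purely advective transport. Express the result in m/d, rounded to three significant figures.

t = 964 years = 351900 d
v = L / t = 2030 / 351900 = 0.005769 m/d
K = v · n / i = 0.005769 × 0.24 / 0.0018 = 0.769 m/d

0.769 m/d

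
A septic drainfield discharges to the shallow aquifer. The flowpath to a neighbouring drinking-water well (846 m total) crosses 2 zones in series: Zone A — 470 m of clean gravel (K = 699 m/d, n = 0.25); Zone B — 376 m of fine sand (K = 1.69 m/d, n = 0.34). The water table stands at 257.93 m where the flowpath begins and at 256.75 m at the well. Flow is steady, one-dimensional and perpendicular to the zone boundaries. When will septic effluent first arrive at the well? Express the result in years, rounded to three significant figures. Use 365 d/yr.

127 years

Total head drop ΔH = 257.93 − 256.75 = 1.18 m
Continuity: the same q passes through each zone, so ΔH = q·Σ(L_j/K_j) — the zones act as resistances in series.
Σ(L/K) = 470/699 + 376/1.69 = 0.6724 + 222.5 = 223.2 d
q = ΔH / Σ(L/K) = 1.18 / 223.2 = 0.005288 m/d (same in every zone)
Zone A: v = q/n = 0.005288/0.25 = 0.02115 m/d → t_A = 470/0.02115 = 22220 d
Zone B: v = q/n = 0.005288/0.34 = 0.01555 m/d → t_B = 376/0.01555 = 24180 d
Total t = 22220 + 24180 = 46400 d
   = 46400 / 365 = 127 yr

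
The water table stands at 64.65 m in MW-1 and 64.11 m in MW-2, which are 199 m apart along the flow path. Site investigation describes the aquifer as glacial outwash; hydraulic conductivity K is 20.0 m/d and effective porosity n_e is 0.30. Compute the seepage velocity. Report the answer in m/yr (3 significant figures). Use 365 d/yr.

Hydraulic gradient i = (64.65 − 64.11) / 199 = 0.54 / 199 = 0.002714
Darcy flux q = K·i = 20.0 × 0.002714 = 0.05427 m/d
v = Ki/n = 20.0·0.002714/0.30 = 0.1809 m/d
   = 0.1809 × 365 = 66.0 m/yr

66.0 m/yr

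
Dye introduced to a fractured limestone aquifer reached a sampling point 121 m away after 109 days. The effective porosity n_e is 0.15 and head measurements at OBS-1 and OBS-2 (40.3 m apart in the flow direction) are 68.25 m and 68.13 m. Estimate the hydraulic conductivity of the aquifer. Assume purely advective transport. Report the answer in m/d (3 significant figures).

55.9 m/d

Hydraulic gradient i = (68.25 − 68.13) / 40.3 = 0.12 / 40.3 = 0.002978
v = L / t = 121 / 109 = 1.110 m/d
K = v · n / i = 1.110 × 0.15 / 0.002978 = 55.9 m/d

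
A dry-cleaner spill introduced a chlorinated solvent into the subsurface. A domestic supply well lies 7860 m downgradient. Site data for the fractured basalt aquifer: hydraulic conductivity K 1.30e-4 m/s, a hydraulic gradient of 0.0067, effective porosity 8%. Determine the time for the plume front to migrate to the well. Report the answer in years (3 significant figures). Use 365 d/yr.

K = 1.30e-4 m/s × 86400 s/d = 11.23 m/d
q = Ki = 11.23 × 0.0067 = 0.07525 m/d
v = Ki/n = 11.23·0.0067/0.08 = 0.9407 m/d
t = L / v = 7860 / 0.9407 = 8356 d
   = 8356 / 365 = 22.9 yr

22.9 years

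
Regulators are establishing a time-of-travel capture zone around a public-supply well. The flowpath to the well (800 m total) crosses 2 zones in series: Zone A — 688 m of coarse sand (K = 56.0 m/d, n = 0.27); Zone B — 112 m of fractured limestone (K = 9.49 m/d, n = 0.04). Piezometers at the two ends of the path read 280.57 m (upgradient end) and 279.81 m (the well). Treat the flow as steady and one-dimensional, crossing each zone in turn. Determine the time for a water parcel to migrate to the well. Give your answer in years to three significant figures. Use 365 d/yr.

16.5 years

Total head drop ΔH = 280.57 − 279.81 = 0.76 m
Continuity: the same q passes through each zone, so ΔH = q·Σ(L_j/K_j) — the zones act as resistances in series.
Σ(L/K) = 688/56.0 + 112/9.49 = 12.29 + 11.80 = 24.09 d
q = ΔH / Σ(L/K) = 0.76 / 24.09 = 0.03155 m/d (same in every zone)
Zone A: v = q/n = 0.03155/0.27 = 0.1169 m/d → t_A = 688/0.1169 = 5888 d
Zone B: v = q/n = 0.03155/0.04 = 0.7888 m/d → t_B = 112/0.7888 = 142.0 d
Total t = 5888 + 142.0 = 6030 d
   = 6030 / 365 = 16.5 yr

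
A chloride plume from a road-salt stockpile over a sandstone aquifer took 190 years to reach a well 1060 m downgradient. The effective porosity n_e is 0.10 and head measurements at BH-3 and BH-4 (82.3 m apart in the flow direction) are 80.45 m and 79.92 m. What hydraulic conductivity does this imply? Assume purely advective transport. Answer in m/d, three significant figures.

Hydraulic gradient i = (80.45 − 79.92) / 82.3 = 0.53 / 82.3 = 0.006440
t = 190 years = 69350 d
v = L / t = 1060 / 69350 = 0.01528 m/d
K = v · n / i = 0.01528 × 0.10 / 0.006440 = 0.237 m/d

0.237 m/d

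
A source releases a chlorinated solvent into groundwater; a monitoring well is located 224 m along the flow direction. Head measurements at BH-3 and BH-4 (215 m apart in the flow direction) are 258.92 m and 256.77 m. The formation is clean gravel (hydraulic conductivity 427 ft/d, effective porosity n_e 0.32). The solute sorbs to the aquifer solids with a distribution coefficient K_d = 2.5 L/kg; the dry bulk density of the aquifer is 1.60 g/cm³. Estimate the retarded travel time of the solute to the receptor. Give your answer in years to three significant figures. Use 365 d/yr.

Hydraulic gradient i = (258.92 − 256.77) / 215 = 2.15 / 215 = 0.01000
K = 427 ft/d × 0.3048 = 130.1 m/d
q = Ki = 130.1 × 0.01000 = 1.301 m/d
v = Ki/n = 130.1·0.01000/0.32 = 4.067 m/d
Retardation R = 1 + ρ_b·K_d/n = 1 + 1.60×2.5/0.32 = 13.50
Contaminant velocity v_c = v/R = 4.067/13.50 = 0.3013 m/d
t = L/v_c = 224/0.3013 = 743.5 d
   = 743.5/365 = 2.04 yr

2.04 years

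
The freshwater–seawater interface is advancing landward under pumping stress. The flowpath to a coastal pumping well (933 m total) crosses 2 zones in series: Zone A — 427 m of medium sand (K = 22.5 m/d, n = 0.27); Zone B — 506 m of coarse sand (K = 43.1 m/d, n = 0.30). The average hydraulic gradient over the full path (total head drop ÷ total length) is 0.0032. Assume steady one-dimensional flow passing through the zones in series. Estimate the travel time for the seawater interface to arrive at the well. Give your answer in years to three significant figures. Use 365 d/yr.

7.53 years

Steady 1-D flow in series ⇒ the Darcy flux q is identical in every zone and the zone head losses add (resistances L/K in series).
Σ(L/K) = 427/22.5 + 506/43.1 = 18.98 + 11.74 = 30.72 d
K_eq = L_total / Σ(L/K) = 933 / 30.72 = 30.37 m/d
q = K_eq · i = 30.37 × 0.0032 = 0.09719 m/d (same in every zone)
Zone A: v = q/n = 0.09719/0.27 = 0.3600 m/d → t_A = 427/0.3600 = 1186 d
Zone B: v = q/n = 0.09719/0.30 = 0.3240 m/d → t_B = 506/0.3240 = 1562 d
Total t = 1186 + 1562 = 2748 d
   = 2748 / 365 = 7.53 yr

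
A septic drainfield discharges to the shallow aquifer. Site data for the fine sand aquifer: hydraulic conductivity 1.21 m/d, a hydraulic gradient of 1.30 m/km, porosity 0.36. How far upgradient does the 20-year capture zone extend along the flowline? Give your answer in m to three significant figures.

Darcy flux q = K·i = 1.21 × 0.0013 = 0.001573 m/d
v_s = q/n_e = 0.001573/0.36 = 0.004369 m/d
T = 20 yr × 365 = 7300 d
L = v × T = 0.004369 × 7300 = 31.90 m

31.9 m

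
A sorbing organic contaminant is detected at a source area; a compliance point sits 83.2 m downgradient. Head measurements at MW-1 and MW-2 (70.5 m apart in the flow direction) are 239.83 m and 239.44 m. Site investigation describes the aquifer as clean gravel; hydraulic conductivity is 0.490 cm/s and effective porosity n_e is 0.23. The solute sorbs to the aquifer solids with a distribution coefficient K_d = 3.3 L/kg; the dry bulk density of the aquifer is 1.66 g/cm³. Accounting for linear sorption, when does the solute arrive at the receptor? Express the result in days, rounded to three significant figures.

Hydraulic gradient i = (239.83 − 239.44) / 70.5 = 0.39 / 70.5 = 0.005532
K = 0.490 cm/s × 864 = 423.4 m/d
Darcy flux q = K·i = 423.4 × 0.005532 = 2.342 m/d
v = Ki/n = 423.4·0.005532/0.23 = 10.18 m/d
Retardation R = 1 + ρ_b·K_d/n = 1 + 1.66×3.3/0.23 = 24.82
Contaminant velocity v_c = v/R = 10.18/24.82 = 0.4103 m/d
t = L/v_c = 83.2/0.4103 = 202.8 d

203 days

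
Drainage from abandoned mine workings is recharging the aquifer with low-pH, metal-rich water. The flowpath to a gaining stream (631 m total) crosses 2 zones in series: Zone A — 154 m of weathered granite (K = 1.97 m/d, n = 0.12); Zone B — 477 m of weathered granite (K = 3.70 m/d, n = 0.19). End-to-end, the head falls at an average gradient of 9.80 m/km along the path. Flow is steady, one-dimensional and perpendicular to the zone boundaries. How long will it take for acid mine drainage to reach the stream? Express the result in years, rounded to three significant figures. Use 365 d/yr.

Steady 1-D flow in series ⇒ the Darcy flux q is identical in every zone and the zone head losses add (resistances L/K in series).
Σ(L/K) = 154/1.97 + 477/3.70 = 78.17 + 128.9 = 207.1 d
K_eq = L_total / Σ(L/K) = 631 / 207.1 = 3.047 m/d
q = K_eq · i = 3.047 × 0.0098 = 0.02986 m/d (same in every zone)
Zone A: v = q/n = 0.02986/0.12 = 0.2488 m/d → t_A = 154/0.2488 = 618.9 d
Zone B: v = q/n = 0.02986/0.19 = 0.1572 m/d → t_B = 477/0.1572 = 3035 d
Total t = 618.9 + 3035 = 3654 d
   = 3654 / 365 = 10.0 yr

10.0 years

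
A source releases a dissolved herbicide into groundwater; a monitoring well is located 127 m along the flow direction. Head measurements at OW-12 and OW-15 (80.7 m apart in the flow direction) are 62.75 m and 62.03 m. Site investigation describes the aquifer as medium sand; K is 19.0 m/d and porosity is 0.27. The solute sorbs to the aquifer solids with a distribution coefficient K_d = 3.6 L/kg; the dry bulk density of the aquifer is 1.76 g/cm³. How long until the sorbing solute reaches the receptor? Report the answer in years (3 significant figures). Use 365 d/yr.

Hydraulic gradient i = (62.75 − 62.03) / 80.7 = 0.72 / 80.7 = 0.008922
q = Ki = 19.0 × 0.008922 = 0.1695 m/d
v = Ki/n = 19.0·0.008922/0.27 = 0.6278 m/d
Retardation R = 1 + ρ_b·K_d/n = 1 + 1.76×3.6/0.27 = 24.47
Contaminant velocity v_c = v/R = 0.6278/24.47 = 0.02566 m/d
t = L/v_c = 127/0.02566 = 4949 d
   = 4949/365 = 13.6 yr

13.6 years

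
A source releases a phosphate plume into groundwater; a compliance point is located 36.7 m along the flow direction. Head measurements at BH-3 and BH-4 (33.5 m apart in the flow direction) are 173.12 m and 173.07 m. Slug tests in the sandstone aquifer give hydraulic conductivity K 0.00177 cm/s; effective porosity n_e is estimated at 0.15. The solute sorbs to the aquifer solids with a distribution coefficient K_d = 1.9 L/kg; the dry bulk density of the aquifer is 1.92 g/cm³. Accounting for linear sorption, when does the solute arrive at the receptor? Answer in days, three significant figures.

Hydraulic gradient i = (173.12 − 173.07) / 33.5 = 0.05 / 33.5 = 0.001493
K = 0.00177 cm/s × 864 = 1.529 m/d
Darcy flux q = K·i = 1.529 × 0.001493 = 0.002283 m/d
v_s = q/n_e = 0.002283/0.15 = 0.01522 m/d
Retardation R = 1 + ρ_b·K_d/n = 1 + 1.92×1.9/0.15 = 25.32
Contaminant velocity v_c = v/R = 0.01522/25.32 = 6.010e-4 m/d
t = L/v_c = 36.7/6.010e-4 = 61070 d

61100 days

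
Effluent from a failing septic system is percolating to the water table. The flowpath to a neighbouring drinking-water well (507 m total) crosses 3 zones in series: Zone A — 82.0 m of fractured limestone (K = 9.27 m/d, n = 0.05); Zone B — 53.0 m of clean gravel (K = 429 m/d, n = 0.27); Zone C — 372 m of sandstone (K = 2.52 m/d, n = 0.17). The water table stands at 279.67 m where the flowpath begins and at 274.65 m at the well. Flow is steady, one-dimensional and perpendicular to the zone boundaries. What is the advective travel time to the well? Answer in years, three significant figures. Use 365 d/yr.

Total head drop ΔH = 279.67 − 274.65 = 5.02 m
Continuity: the same q passes through each zone, so ΔH = q·Σ(L_j/K_j) — the zones act as resistances in series.
Σ(L/K) = 82.0/9.27 + 53.0/429 + 372/2.52 = 8.846 + 0.1235 + 147.6 = 156.6 d
q = ΔH / Σ(L/K) = 5.02 / 156.6 = 0.03206 m/d (same in every zone)
Zone A: v = q/n = 0.03206/0.05 = 0.6412 m/d → t_A = 82.0/0.6412 = 127.9 d
Zone B: v = q/n = 0.03206/0.27 = 0.1187 m/d → t_B = 53.0/0.1187 = 446.4 d
Zone C: v = q/n = 0.03206/0.17 = 0.1886 m/d → t_C = 372/0.1886 = 1973 d
Total t = 127.9 + 446.4 + 1973 = 2547 d
   = 2547 / 365 = 6.98 yr

6.98 years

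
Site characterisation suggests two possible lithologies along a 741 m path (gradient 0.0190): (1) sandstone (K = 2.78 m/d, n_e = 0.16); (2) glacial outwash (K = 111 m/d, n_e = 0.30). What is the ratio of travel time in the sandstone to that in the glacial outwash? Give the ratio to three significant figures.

Unit 1 (sandstone): v = 2.78×0.019/0.16 = 0.3301 m/d, t = 741/0.3301 = 2245 d
Unit 2 (glacial outwash): v = 111×0.019/0.30 = 7.030 m/d, t = 741/7.030 = 105.4 d
t(sandstone) / t(glacial outwash) = 2245/105.4 = 21.3

21.3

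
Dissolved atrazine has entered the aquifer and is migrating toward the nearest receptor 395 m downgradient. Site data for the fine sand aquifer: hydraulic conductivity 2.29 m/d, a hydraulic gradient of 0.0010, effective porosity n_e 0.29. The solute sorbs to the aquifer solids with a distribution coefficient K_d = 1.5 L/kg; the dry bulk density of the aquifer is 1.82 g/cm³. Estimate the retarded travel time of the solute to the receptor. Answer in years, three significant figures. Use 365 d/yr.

Darcy flux q = K·i = 2.29 × 0.0010 = 0.002290 m/d
Average linear velocity = 0.002290 / 0.29 = 0.007897 m/d
Retardation R = 1 + ρ_b·K_d/n = 1 + 1.82×1.5/0.29 = 10.41
Contaminant velocity v_c = v/R = 0.007897/10.41 = 7.583e-4 m/d
t = L/v_c = 395/7.583e-4 = 520900 d
   = 520900/365 = 1430 yr

1430 years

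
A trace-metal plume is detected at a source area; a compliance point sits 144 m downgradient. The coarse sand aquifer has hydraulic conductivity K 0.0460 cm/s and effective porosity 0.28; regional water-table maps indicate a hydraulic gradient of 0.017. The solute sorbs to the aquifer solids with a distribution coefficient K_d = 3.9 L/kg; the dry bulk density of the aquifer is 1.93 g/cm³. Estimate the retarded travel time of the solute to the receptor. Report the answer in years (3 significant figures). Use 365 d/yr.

4.56 years

K = 0.0460 cm/s × 864 = 39.74 m/d
Specific discharge q = 39.74 × 0.017 = 0.6756 m/d
v_s = q/n_e = 0.6756/0.28 = 2.413 m/d
Retardation R = 1 + ρ_b·K_d/n = 1 + 1.93×3.9/0.28 = 27.88
Contaminant velocity v_c = v/R = 2.413/27.88 = 0.08654 m/d
t = L/v_c = 144/0.08654 = 1664 d
   = 1664/365 = 4.56 yr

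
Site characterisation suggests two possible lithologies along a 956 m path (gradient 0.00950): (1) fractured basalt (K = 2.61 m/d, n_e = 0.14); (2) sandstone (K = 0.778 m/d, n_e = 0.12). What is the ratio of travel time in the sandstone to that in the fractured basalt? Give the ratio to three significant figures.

2.88

Unit 1 (fractured basalt): v = 2.61×0.0095/0.14 = 0.1771 m/d, t = 956/0.1771 = 5398 d
Unit 2 (sandstone): v = 0.778×0.0095/0.12 = 0.06159 m/d, t = 956/0.06159 = 15520 d
t(sandstone) / t(fractured basalt) = 15520/5398 = 2.88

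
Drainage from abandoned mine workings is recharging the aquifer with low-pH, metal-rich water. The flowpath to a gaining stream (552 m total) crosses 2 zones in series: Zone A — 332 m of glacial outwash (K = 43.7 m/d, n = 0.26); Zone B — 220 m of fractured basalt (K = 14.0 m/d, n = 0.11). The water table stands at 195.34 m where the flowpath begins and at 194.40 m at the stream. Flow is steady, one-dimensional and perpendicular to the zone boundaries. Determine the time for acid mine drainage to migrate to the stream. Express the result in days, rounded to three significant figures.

Total head drop ΔH = 195.34 − 194.40 = 0.94 m
Steady 1-D flow in series ⇒ the Darcy flux q is identical in every zone and the zone head losses add (resistances L/K in series).
Σ(L/K) = 332/43.7 + 220/14.0 = 7.597 + 15.71 = 23.31 d
q = ΔH / Σ(L/K) = 0.94 / 23.31 = 0.04032 m/d (same in every zone)
Zone A: v = q/n = 0.04032/0.26 = 0.1551 m/d → t_A = 332/0.1551 = 2141 d
Zone B: v = q/n = 0.04032/0.11 = 0.3666 m/d → t_B = 220/0.3666 = 600.1 d
Total t = 2141 + 600.1 = 2741 d

2740 days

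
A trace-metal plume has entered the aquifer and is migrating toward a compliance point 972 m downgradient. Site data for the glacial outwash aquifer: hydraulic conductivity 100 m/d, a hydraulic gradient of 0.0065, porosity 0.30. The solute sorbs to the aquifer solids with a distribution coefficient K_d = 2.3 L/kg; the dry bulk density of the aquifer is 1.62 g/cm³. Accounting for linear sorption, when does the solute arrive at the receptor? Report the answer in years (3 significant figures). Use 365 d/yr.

Darcy flux q = K·i = 100 × 0.0065 = 0.6500 m/d
Average linear velocity = 0.6500 / 0.30 = 2.167 m/d
Retardation R = 1 + ρ_b·K_d/n = 1 + 1.62×2.3/0.30 = 13.42
Contaminant velocity v_c = v/R = 2.167/13.42 = 0.1615 m/d
t = L/v_c = 972/0.1615 = 6020 d
   = 6020/365 = 16.5 yr

16.5 years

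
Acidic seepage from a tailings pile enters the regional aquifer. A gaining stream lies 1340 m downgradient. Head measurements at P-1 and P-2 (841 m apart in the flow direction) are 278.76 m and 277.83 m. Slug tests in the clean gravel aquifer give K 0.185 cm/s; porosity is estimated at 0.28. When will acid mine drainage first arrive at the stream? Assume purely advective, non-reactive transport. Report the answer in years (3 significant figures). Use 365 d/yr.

Hydraulic gradient i = (278.76 − 277.83) / 841 = 0.93 / 841 = 0.001106
K = 0.185 cm/s × 864 = 159.8 m/d
Specific discharge q = 159.8 × 0.001106 = 0.1768 m/d
v_s = q/n_e = 0.1768/0.28 = 0.6313 m/d
t = L / v = 1340 / 0.6313 = 2123 d
   = 2123 / 365 = 5.82 yr

5.82 years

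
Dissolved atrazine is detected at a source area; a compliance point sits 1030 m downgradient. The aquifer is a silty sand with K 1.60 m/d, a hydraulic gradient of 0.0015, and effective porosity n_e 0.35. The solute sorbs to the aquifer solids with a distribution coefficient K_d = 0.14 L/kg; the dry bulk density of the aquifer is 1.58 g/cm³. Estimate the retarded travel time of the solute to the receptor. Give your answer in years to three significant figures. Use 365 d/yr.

672 years

Darcy flux q = K·i = 1.60 × 0.0015 = 0.002400 m/d
Average linear velocity = 0.002400 / 0.35 = 0.006857 m/d
Retardation R = 1 + ρ_b·K_d/n = 1 + 1.58×0.14/0.35 = 1.632
Contaminant velocity v_c = v/R = 0.006857/1.632 = 0.004202 m/d
t = L/v_c = 1030/0.004202 = 245100 d
   = 245100/365 = 672 yr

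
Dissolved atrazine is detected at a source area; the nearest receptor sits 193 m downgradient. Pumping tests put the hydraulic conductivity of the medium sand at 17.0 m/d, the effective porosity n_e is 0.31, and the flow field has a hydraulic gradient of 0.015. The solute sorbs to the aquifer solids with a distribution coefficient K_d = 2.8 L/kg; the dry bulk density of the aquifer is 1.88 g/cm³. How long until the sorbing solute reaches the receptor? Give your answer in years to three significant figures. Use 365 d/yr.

11.6 years

q = Ki = 17.0 × 0.015 = 0.2550 m/d
v_s = q/n_e = 0.2550/0.31 = 0.8226 m/d
Retardation R = 1 + ρ_b·K_d/n = 1 + 1.88×2.8/0.31 = 17.98
Contaminant velocity v_c = v/R = 0.8226/17.98 = 0.04575 m/d
t = L/v_c = 193/0.04575 = 4219 d
   = 4219/365 = 11.6 yr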